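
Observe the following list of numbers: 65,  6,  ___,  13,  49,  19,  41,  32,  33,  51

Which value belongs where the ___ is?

Positions 1, 3, 5, … form one subsequence and positions 2, 4, 6, … form another.
Track A = 65, ?, 49, 41, 33: linear: a_n = 73 − 8·n.
Track B = 6, 13, 19, 32, 51: a Fibonacci-like recurrence a_n = a_{n-1} + a_{n-2}.
Filling track A at index 2 by its rule yields 57.

57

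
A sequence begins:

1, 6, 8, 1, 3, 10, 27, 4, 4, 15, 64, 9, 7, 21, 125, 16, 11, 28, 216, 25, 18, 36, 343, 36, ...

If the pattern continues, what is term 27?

512

Taking every 4th term gives 4 separate tracks.
Track A = 1, 3, 4, 7, 11, 18: a Fibonacci-like recurrence a_n = a_{n-1} + a_{n-2}.
Track B = 6, 10, 15, 21, 28, 36: triangular numbers n(n+1)/2 for n = 3, 4, ….
Track C = 8, 27, 64, 125, 216, 343: perfect cubes starting at 2³.
Track D = 1, 4, 9, 16, 25, 36: perfect squares starting at 1².
The 27th slot belongs to track C; its 7th term is 512.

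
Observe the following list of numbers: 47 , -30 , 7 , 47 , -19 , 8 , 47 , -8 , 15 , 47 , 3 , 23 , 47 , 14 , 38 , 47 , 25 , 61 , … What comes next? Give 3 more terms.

Taking every 3rd term gives 3 separate tracks.
Subsequence A is 47, 47, 47, 47, 47, 47, which is the constant sequence 47.
Subsequence B is -30, -19, -8, 3, 14, 25, which is arithmetic, step +11.
Subsequence C is 7, 8, 15, 23, 38, 61, which is Fibonacci-style (each term is the sum of the two before it).
The 19th slot belongs to subsequence A; its 7th term is 47.
Position 20 → subsequence B, term 7 = 36.
Position 21 falls in subsequence C as its term 7, giving 99.

47, 36, 99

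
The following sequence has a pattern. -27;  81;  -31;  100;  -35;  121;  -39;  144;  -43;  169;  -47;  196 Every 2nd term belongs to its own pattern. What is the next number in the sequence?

-51

Split by position mod 2 into 2 tracks.
Stream A = -27, -31, -35, -39, -43, -47: linear: a_n = -23 − 4·n.
Stream B = 81, 100, 121, 144, 169, 196: perfect squares starting at 9².
Position 13 falls in stream A as its term 7, giving -51.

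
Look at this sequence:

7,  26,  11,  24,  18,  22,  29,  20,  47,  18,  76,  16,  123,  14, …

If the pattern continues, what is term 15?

Odd-indexed and even-indexed terms follow separate rules.
Subsequence A: 7, 11, 18, 29, 47, 76, 123 (Fibonacci-style (each term is the sum of the two before it)).
Subsequence B: 26, 24, 22, 20, 18, 16, 14 (arithmetic with common difference −2).
The 15th slot belongs to subsequence A; its 8th term is 199.

199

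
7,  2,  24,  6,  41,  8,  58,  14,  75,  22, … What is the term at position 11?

92

Odd-indexed and even-indexed terms follow separate rules.
Track A: 7, 24, 41, 58, 75 — arithmetic, step +17.
Track B: 2, 6, 8, 14, 22 — each term equals the sum of the previous two.
Position 11 → track A, term 6 = 92.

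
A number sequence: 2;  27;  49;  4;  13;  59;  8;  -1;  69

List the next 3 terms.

16, -15, 79

Split by position mod 3 into 3 tracks.
Track A is 2, 4, 8, which is powers of 2.
Track B is 27, 13, -1, which is arithmetic with common difference −14.
Track C is 49, 59, 69, which is arithmetic with common difference +10.
Position 10 falls in track A as its term 4, giving 16.
The 11th slot belongs to track B; its 4th term is -15.
Term 12 comes from track C (its 4th entry): 79.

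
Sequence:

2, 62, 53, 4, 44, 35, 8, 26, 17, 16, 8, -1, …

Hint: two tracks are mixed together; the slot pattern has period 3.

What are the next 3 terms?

Positions follow the repeating pattern ABB; grouping by letter gives 2 tracks.
Subsequence A: 2, 4, 8, 16. Successive powers of 2.
Subsequence B: 62, 53, 44, 35, 26, 17, 8, -1. Arithmetic with common difference −9.
Position 13 falls in subsequence A as its term 5, giving 32.
The 14th slot belongs to subsequence B; its 9th term is -10.
Position 15 → subsequence B, term 10 = -19.

32, -10, -19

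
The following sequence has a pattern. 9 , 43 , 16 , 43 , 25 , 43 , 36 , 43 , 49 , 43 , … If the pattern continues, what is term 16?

Taking every 2nd term gives 2 separate tracks.
Subsequence A = 9, 16, 25, 36, 49: the squares 3², 4², 5², ….
Subsequence B = 43, 43, 43, 43, 43: the constant sequence 43.
Term 16 comes from subsequence B (its 8th entry): 43.

43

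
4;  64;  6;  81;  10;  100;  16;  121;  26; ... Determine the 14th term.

196

Positions 1, 3, 5, … form one subsequence and positions 2, 4, 6, … form another.
Subsequence A = 4, 6, 10, 16, 26: each term equals the sum of the previous two.
Subsequence B = 64, 81, 100, 121: consecutive squares n² from n = 8.
The 14th slot belongs to subsequence B; its 7th term is 196.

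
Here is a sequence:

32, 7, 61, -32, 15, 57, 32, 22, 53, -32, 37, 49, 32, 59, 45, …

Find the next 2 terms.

-32, 96

The terms cycle through 3 interleaved subsequences.
Stream A: 32, -32, 32, -32, 32 (oscillating between 32 and -32).
Stream B: 7, 15, 22, 37, 59 (a Fibonacci-like recurrence a_n = a_{n-1} + a_{n-2}).
Stream C: 61, 57, 53, 49, 45 (arithmetic with common difference −4).
Position 16 → stream A, term 6 = -32.
Term 17 comes from stream B (its 6th entry): 96.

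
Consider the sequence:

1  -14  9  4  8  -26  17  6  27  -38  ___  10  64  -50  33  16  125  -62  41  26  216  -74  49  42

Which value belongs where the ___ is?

25

Read the sequence 4 terms at a time; column i is its own pattern.
Stream A: 1, 8, 27, 64, 125, 216. The cubes 1³, 2³, 3³, ….
Stream B: -14, -26, -38, -50, -62, -74. Arithmetic, step −12.
Stream C: 9, 17, ?, 33, 41, 49. Arithmetic with common difference +8.
Stream D: 4, 6, 10, 16, 26, 42. A Fibonacci-like recurrence a_n = a_{n-1} + a_{n-2}.
Stream C's pattern makes the blank 25.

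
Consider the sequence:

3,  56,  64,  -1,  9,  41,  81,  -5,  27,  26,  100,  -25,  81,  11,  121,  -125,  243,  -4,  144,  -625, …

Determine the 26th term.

-34

The terms cycle through 4 interleaved subsequences.
Track A = 3, 9, 27, 81, 243: powers of 3.
Track B = 56, 41, 26, 11, -4: arithmetic, step −15.
Track C = 64, 81, 100, 121, 144: the squares 8², 9², 10², ….
Track D = -1, -5, -25, -125, -625: geometric, ×5 each step.
The 26th slot belongs to track B; its 7th term is -34.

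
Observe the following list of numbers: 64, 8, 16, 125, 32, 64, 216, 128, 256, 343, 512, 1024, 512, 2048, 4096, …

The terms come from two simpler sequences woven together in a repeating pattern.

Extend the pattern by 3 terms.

The slot pattern repeats as ABB (period 3), so there are 2 interleaved tracks.
Track A is 64, 125, 216, 343, 512, which is perfect cubes starting at 4³.
Track B is 8, 16, 32, 64, 128, 256, 512, 1024, 2048, 4096, which is multiplying by 2 each time.
The 16th slot belongs to track A; its 6th term is 729.
Position 17 falls in track B as its term 11, giving 8192.
Position 18 falls in track B as its term 12, giving 16384.

729, 8192, 16384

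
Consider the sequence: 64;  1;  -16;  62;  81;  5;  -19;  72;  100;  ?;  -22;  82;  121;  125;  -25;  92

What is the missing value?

25

Split by position mod 4: positions 1, 5, 9, … form one track, and each other residue class forms its own.
Track A: 64, 81, 100, 121. Consecutive squares n² from n = 8.
Track B: 1, 5, ?, 125. Geometric with ratio 5.
Track C: -16, -19, -22, -25. Subtracting 3 each time.
Track D: 62, 72, 82, 92. Arithmetic, step +10.
So the missing entry in track B is 25.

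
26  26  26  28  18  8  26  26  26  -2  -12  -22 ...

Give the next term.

Reading positions in blocks of 6 reveals the pattern AAABBB — 2 tracks woven together.
Subsequence A is 26, 26, 26, 26, 26, 26, which is constant 26.
Subsequence B is 28, 18, 8, -2, -12, -22, which is arithmetic with common difference −10.
Term 13 comes from subsequence A (its 7th entry): 26.

26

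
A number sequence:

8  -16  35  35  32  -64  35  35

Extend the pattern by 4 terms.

The slot pattern repeats as AABB (period 4), so there are 2 interleaved tracks.
Subsequence A: 8, -16, 32, -64 (a geometric progression (common ratio -2)).
Subsequence B: 35, 35, 35, 35 (always 35).
Position 9 → subsequence A, term 5 = 128.
The 10th slot belongs to subsequence A; its 6th term is -256.
Position 11 → subsequence B, term 5 = 35.
Term 12 comes from subsequence B (its 6th entry): 35.

128, -256, 35, 35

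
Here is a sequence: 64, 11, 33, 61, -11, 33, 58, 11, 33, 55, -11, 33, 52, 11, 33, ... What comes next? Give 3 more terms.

Read the sequence 3 terms at a time; column i is its own pattern.
Track A: 64, 61, 58, 55, 52 — arithmetic with common difference −3.
Track B: 11, -11, 11, -11, 11 — oscillating between 11 and -11.
Track C: 33, 33, 33, 33, 33 — the constant sequence 33.
The 16th slot belongs to track A; its 6th term is 49.
The 17th slot belongs to track B; its 6th term is -11.
Position 18 falls in track C as its term 6, giving 33.

49, -11, 33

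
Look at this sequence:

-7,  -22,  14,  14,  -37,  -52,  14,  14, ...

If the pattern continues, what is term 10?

-82

The slot pattern repeats as AABB (period 4), so there are 2 interleaved tracks.
Track A: -7, -22, -37, -52 — subtracting 15 each time.
Track B: 14, 14, 14, 14 — the constant sequence 14.
The 10th slot belongs to track A; its 6th term is -82.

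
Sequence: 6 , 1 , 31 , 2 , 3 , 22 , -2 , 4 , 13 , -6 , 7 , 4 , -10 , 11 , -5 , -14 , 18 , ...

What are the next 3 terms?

Split by position mod 3 into 3 tracks.
Subsequence A is 6, 2, -2, -6, -10, -14, which is linear: a_n = 10 − 4·n.
Subsequence B is 1, 3, 4, 7, 11, 18, which is each term equals the sum of the previous two.
Subsequence C is 31, 22, 13, 4, -5, which is arithmetic, step −9.
Position 18 falls in subsequence C as its term 6, giving -14.
Position 19 → subsequence A, term 7 = -18.
Position 20 falls in subsequence B as its term 7, giving 29.

-14, -18, 29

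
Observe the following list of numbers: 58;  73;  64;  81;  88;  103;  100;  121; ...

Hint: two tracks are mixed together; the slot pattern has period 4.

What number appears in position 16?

225

Positions follow the repeating pattern AABB; grouping by letter gives 2 tracks.
Track A: 58, 73, 88, 103 — adding 15 each time.
Track B: 64, 81, 100, 121 — perfect squares starting at 8².
The 16th slot belongs to track B; its 8th term is 225.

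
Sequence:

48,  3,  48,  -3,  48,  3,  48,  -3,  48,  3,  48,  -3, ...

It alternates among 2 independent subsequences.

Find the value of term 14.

3

Positions 1, 3, 5, … form one subsequence and positions 2, 4, 6, … form another.
Stream A: 48, 48, 48, 48, 48, 48 — the constant sequence 48.
Stream B: 3, -3, 3, -3, 3, -3 — alternating ±3.
Position 14 falls in stream B as its term 7, giving 3.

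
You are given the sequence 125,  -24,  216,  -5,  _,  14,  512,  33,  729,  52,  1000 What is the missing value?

The terms cycle through 2 interleaved subsequences.
Track A: 125, 216, ?, 512, 729, 1000 — the cubes 5³, 6³, 7³, ….
Track B: -24, -5, 14, 33, 52 — linear: a_n = -43 + 19·n.
So the missing entry in track A is 343.

343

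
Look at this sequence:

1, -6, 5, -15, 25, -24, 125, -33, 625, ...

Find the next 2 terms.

Positions 1, 3, 5, … form one subsequence and positions 2, 4, 6, … form another.
Track A is 1, 5, 25, 125, 625, which is powers 5^0, 5^1, 5^2, ….
Track B is -6, -15, -24, -33, which is linear: a_n = 3 − 9·n.
Position 10 → track B, term 5 = -42.
Position 11 → track A, term 6 = 3125.

-42, 3125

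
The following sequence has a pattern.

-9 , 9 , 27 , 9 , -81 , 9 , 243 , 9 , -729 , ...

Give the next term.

9

Split by position mod 2 into 2 tracks.
Track A = -9, 27, -81, 243, -729: geometric with ratio -3.
Track B = 9, 9, 9, 9: the constant sequence 9.
Position 10 falls in track B as its term 5, giving 9.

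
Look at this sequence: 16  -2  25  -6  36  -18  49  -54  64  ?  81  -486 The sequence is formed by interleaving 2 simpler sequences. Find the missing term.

Split by position mod 2 into 2 tracks.
Track A = 16, 25, 36, 49, 64, 81: the squares 4², 5², 6², ….
Track B = -2, -6, -18, -54, ?, -486: geometric with ratio 3.
So the missing entry in track B is -162.

-162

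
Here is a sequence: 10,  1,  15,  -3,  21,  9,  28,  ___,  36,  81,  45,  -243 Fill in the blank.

The terms cycle through 2 interleaved subsequences.
Track A = 10, 15, 21, 28, 36, 45: triangular numbers starting at T_4.
Track B = 1, -3, 9, ?, 81, -243: multiplying by -3 each time.
Track B's pattern makes the blank -27.

-27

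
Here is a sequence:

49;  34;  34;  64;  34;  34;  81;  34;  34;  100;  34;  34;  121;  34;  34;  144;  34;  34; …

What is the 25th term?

Positions follow the repeating pattern ABB; grouping by letter gives 2 tracks.
Track A is 49, 64, 81, 100, 121, 144, which is the squares 7², 8², 9², ….
Track B is 34, 34, 34, 34, 34, 34, 34, 34, 34, 34, 34, 34, which is always 34.
The 25th slot belongs to track A; its 9th term is 225.

225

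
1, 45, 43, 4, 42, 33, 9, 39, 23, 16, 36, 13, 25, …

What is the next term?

33

Taking every 3rd term gives 3 separate tracks.
Track A is 1, 4, 9, 16, 25, which is perfect squares starting at 1².
Track B is 45, 42, 39, 36, which is subtracting 3 each time.
Track C is 43, 33, 23, 13, which is arithmetic, step −10.
Term 14 comes from track B (its 5th entry): 33.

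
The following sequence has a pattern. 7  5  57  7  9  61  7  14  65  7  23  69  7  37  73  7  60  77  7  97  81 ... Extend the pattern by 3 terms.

7, 157, 85

The terms cycle through 3 interleaved subsequences.
Subsequence A = 7, 7, 7, 7, 7, 7, 7: always 7.
Subsequence B = 5, 9, 14, 23, 37, 60, 97: a Fibonacci-like recurrence a_n = a_{n-1} + a_{n-2}.
Subsequence C = 57, 61, 65, 69, 73, 77, 81: arithmetic with common difference +4.
Position 22 falls in subsequence A as its term 8, giving 7.
Term 23 comes from subsequence B (its 8th entry): 157.
The 24th slot belongs to subsequence C; its 8th term is 85.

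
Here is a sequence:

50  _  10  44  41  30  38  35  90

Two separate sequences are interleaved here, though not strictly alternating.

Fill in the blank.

Reading positions in blocks of 3 reveals the pattern AAB — 2 tracks woven together.
Track A: 50, ?, 44, 41, 38, 35 — arithmetic, step −3.
Track B: 10, 30, 90 — geometric with ratio 3.
Filling track A at index 2 by its rule yields 47.

47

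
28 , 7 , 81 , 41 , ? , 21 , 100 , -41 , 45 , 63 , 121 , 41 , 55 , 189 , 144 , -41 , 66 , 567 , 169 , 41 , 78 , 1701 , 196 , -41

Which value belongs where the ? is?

Split by position mod 4 into 4 tracks.
Subsequence A: 28, ?, 45, 55, 66, 78 — triangular numbers n(n+1)/2 for n = 7, 8, ….
Subsequence B: 7, 21, 63, 189, 567, 1701 — geometric, ×3 each step.
Subsequence C: 81, 100, 121, 144, 169, 196 — perfect squares starting at 9².
Subsequence D: 41, -41, 41, -41, 41, -41 — alternating ±41.
So the missing entry in subsequence A is 36.

36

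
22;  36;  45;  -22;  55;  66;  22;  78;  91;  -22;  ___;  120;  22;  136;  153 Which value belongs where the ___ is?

The slot pattern repeats as ABB (period 3), so there are 2 interleaved tracks.
Stream A: 22, -22, 22, -22, 22 — oscillating between 22 and -22.
Stream B: 36, 45, 55, 66, 78, 91, ?, 120, 136, 153 — the triangular numbers T_8, T_9, ….
So the missing entry in stream B is 105.

105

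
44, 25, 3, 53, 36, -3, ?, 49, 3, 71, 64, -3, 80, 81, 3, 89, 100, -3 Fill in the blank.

62

The terms cycle through 3 interleaved subsequences.
Track A: 44, 53, ?, 71, 80, 89 (arithmetic with common difference +9).
Track B: 25, 36, 49, 64, 81, 100 (consecutive squares n² from n = 5).
Track C: 3, -3, 3, -3, 3, -3 (oscillating between 3 and -3).
Track A's pattern makes the blank 62.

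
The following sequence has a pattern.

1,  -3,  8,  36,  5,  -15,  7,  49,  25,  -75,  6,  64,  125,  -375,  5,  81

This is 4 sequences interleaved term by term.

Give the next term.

Taking every 4th term gives 4 separate tracks.
Track A = 1, 5, 25, 125: powers 5^0, 5^1, 5^2, ….
Track B = -3, -15, -75, -375: geometric with ratio 5.
Track C = 8, 7, 6, 5: arithmetic, step −1.
Track D = 36, 49, 64, 81: perfect squares starting at 6².
Position 17 falls in track A as its term 5, giving 625.

625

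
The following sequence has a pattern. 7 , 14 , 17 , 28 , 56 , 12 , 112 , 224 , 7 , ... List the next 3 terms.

Reading positions in blocks of 3 reveals the pattern AAB — 2 tracks woven together.
Subsequence A is 7, 14, 28, 56, 112, 224, which is a geometric progression (common ratio 2).
Subsequence B is 17, 12, 7, which is linear: a_n = 22 − 5·n.
The 10th slot belongs to subsequence A; its 7th term is 448.
Position 11 falls in subsequence A as its term 8, giving 896.
Position 12 → subsequence B, term 4 = 2.

448, 896, 2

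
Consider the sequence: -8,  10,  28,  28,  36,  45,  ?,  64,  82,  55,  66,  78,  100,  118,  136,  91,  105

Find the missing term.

46

The slot pattern repeats as AAABBB (period 6), so there are 2 interleaved tracks.
Subsequence A = -8, 10, 28, ?, 64, 82, 100, 118, 136: arithmetic with common difference +18.
Subsequence B = 28, 36, 45, 55, 66, 78, 91, 105: the triangular numbers T_7, T_8, ….
So the missing entry in subsequence A is 46.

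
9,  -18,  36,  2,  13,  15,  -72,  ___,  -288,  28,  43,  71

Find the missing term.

144

The slot pattern repeats as AAABBB (period 6), so there are 2 interleaved tracks.
Subsequence A = 9, -18, 36, -72, ?, -288: a geometric progression (common ratio -2).
Subsequence B = 2, 13, 15, 28, 43, 71: Fibonacci-style (each term is the sum of the two before it).
So the missing entry in subsequence A is 144.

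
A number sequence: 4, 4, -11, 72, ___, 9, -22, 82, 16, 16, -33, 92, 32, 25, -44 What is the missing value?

8

The terms cycle through 4 interleaved subsequences.
Stream A: 4, ?, 16, 32 — powers of 2.
Stream B: 4, 9, 16, 25 — the squares 2², 3², 4², ….
Stream C: -11, -22, -33, -44 — linear: a_n = −11·n.
Stream D: 72, 82, 92 — adding 10 each time.
Stream A's pattern makes the blank 8.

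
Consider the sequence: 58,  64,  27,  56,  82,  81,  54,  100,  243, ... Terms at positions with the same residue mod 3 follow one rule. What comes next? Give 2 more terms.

Split by position mod 3: positions 1, 4, 7, … form one track, and each other residue class forms its own.
Subsequence A = 58, 56, 54: subtracting 2 each time.
Subsequence B = 64, 82, 100: arithmetic with common difference +18.
Subsequence C = 27, 81, 243: successive powers of 3.
Position 10 falls in subsequence A as its term 4, giving 52.
The 11th slot belongs to subsequence B; its 4th term is 118.

52, 118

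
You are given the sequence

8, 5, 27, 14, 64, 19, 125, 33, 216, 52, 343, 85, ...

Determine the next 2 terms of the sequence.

512, 137

Taking every 2nd term gives 2 separate tracks.
Stream A: 8, 27, 64, 125, 216, 343. Perfect cubes starting at 2³.
Stream B: 5, 14, 19, 33, 52, 85. Fibonacci-style (each term is the sum of the two before it).
The 13th slot belongs to stream A; its 7th term is 512.
The 14th slot belongs to stream B; its 7th term is 137.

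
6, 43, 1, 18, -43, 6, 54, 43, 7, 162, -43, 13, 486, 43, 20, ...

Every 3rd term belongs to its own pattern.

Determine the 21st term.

53

Read the sequence 3 terms at a time; column i is its own pattern.
Track A: 6, 18, 54, 162, 486. Geometric, ×3 each step.
Track B: 43, -43, 43, -43, 43. The oscillation 43·(−1)^(n+1).
Track C: 1, 6, 7, 13, 20. Each term equals the sum of the previous two.
Position 21 → track C, term 7 = 53.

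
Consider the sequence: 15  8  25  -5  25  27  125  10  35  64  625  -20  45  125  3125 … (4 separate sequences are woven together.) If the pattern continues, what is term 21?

65

The terms cycle through 4 interleaved subsequences.
Track A: 15, 25, 35, 45 (arithmetic, step +10).
Track B: 8, 27, 64, 125 (consecutive cubes n³ from n = 2).
Track C: 25, 125, 625, 3125 (powers of 5).
Track D: -5, 10, -20 (multiplying by -2 each time).
Position 21 falls in track A as its term 6, giving 65.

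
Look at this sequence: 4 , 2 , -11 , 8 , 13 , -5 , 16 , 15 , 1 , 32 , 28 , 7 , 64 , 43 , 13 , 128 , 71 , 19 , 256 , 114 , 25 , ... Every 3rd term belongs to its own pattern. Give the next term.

Split by position mod 3 into 3 tracks.
Subsequence A: 4, 8, 16, 32, 64, 128, 256 — a geometric progression (common ratio 2).
Subsequence B: 2, 13, 15, 28, 43, 71, 114 — each term equals the sum of the previous two.
Subsequence C: -11, -5, 1, 7, 13, 19, 25 — adding 6 each time.
The 22nd slot belongs to subsequence A; its 8th term is 512.

512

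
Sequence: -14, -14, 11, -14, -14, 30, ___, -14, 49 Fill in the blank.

-14

The slot pattern repeats as AAB (period 3), so there are 2 interleaved tracks.
Subsequence A: -14, -14, -14, -14, ?, -14 — constant -14.
Subsequence B: 11, 30, 49 — linear: a_n = -8 + 19·n.
The gap is subsequence A's term 5; the rule gives -14.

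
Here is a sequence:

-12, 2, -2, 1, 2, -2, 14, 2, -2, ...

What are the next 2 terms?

27, 2

The slot pattern repeats as ABB (period 3), so there are 2 interleaved tracks.
Stream A: -12, 1, 14. Linear: a_n = -25 + 13·n.
Stream B: 2, -2, 2, -2, 2, -2. The oscillation 2·(−1)^(n+1).
Term 10 comes from stream A (its 4th entry): 27.
Term 11 comes from stream B (its 7th entry): 2.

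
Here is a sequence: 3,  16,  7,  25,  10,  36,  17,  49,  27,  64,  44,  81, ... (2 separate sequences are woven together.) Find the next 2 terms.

Split by position mod 2 into 2 tracks.
Track A is 3, 7, 10, 17, 27, 44, which is a Fibonacci-like recurrence a_n = a_{n-1} + a_{n-2}.
Track B is 16, 25, 36, 49, 64, 81, which is perfect squares starting at 4².
Term 13 comes from track A (its 7th entry): 71.
Position 14 → track B, term 7 = 100.

71, 100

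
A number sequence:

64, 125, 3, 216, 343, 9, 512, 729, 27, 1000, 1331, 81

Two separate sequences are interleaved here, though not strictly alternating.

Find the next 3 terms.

The slot pattern repeats as AAB (period 3), so there are 2 interleaved tracks.
Track A = 64, 125, 216, 343, 512, 729, 1000, 1331: perfect cubes starting at 4³.
Track B = 3, 9, 27, 81: powers of 3.
Term 13 comes from track A (its 9th entry): 1728.
Position 14 falls in track A as its term 10, giving 2197.
The 15th slot belongs to track B; its 5th term is 243.

1728, 2197, 243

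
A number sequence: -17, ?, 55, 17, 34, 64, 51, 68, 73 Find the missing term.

0

Reading positions in blocks of 3 reveals the pattern AAB — 2 tracks woven together.
Track A: -17, ?, 17, 34, 51, 68 (linear: a_n = -34 + 17·n).
Track B: 55, 64, 73 (arithmetic with common difference +9).
The gap is track A's term 2; the rule gives 0.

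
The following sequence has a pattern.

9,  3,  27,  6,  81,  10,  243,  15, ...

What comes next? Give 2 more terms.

729, 21

Odd-indexed and even-indexed terms follow separate rules.
Track A: 9, 27, 81, 243 (powers 3^2, 3^3, 3^4, …).
Track B: 3, 6, 10, 15 (triangular numbers starting at T_2).
Position 9 → track A, term 5 = 729.
Term 10 comes from track B (its 5th entry): 21.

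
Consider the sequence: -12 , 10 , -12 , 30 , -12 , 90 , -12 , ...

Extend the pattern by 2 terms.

270, -12

The terms cycle through 2 interleaved subsequences.
Subsequence A: -12, -12, -12, -12 (always -12).
Subsequence B: 10, 30, 90 (multiplying by 3 each time).
Term 8 comes from subsequence B (its 4th entry): 270.
The 9th slot belongs to subsequence A; its 5th term is -12.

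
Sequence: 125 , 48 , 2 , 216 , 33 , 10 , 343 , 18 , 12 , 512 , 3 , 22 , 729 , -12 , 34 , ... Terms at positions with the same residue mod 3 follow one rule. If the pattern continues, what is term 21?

The terms cycle through 3 interleaved subsequences.
Track A: 125, 216, 343, 512, 729. Perfect cubes starting at 5³.
Track B: 48, 33, 18, 3, -12. Linear: a_n = 63 − 15·n.
Track C: 2, 10, 12, 22, 34. Each term equals the sum of the previous two.
The 21st slot belongs to track C; its 7th term is 90.

90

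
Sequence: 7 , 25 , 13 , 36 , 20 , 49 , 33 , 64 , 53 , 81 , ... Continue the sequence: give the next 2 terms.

Split by position mod 2 into 2 tracks.
Subsequence A is 7, 13, 20, 33, 53, which is Fibonacci-style (each term is the sum of the two before it).
Subsequence B is 25, 36, 49, 64, 81, which is consecutive squares n² from n = 5.
Position 11 → subsequence A, term 6 = 86.
The 12th slot belongs to subsequence B; its 6th term is 100.

86, 100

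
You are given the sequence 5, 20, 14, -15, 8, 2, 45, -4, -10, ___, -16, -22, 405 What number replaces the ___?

The slot pattern repeats as ABB (period 3), so there are 2 interleaved tracks.
Track A: 5, -15, 45, ?, 405 — geometric with ratio -3.
Track B: 20, 14, 8, 2, -4, -10, -16, -22 — subtracting 6 each time.
Filling track A at index 4 by its rule yields -135.

-135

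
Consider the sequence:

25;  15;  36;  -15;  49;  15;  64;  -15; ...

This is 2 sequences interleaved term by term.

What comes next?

Split by position mod 2 into 2 tracks.
Subsequence A = 25, 36, 49, 64: the squares 5², 6², 7², ….
Subsequence B = 15, -15, 15, -15: alternating ±15.
Position 9 falls in subsequence A as its term 5, giving 81.

81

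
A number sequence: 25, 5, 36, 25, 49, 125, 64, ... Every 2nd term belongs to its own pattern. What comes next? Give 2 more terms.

Taking every 2nd term gives 2 separate tracks.
Track A = 25, 36, 49, 64: consecutive squares n² from n = 5.
Track B = 5, 25, 125: successive powers of 5.
Position 8 → track B, term 4 = 625.
Position 9 falls in track A as its term 5, giving 81.

625, 81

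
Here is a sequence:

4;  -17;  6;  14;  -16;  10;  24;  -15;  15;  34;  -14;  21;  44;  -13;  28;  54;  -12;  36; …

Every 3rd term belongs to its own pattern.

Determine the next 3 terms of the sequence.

The terms cycle through 3 interleaved subsequences.
Subsequence A: 4, 14, 24, 34, 44, 54 — linear: a_n = -6 + 10·n.
Subsequence B: -17, -16, -15, -14, -13, -12 — linear: a_n = -18 + n.
Subsequence C: 6, 10, 15, 21, 28, 36 — triangular numbers n(n+1)/2 for n = 3, 4, ….
Term 19 comes from subsequence A (its 7th entry): 64.
Term 20 comes from subsequence B (its 7th entry): -11.
The 21st slot belongs to subsequence C; its 7th term is 45.

64, -11, 45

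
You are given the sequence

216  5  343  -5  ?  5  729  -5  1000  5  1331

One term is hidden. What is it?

Odd-indexed and even-indexed terms follow separate rules.
Subsequence A: 216, 343, ?, 729, 1000, 1331 — the cubes 6³, 7³, 8³, ….
Subsequence B: 5, -5, 5, -5, 5 — the oscillation 5·(−1)^(n+1).
Subsequence A's pattern makes the blank 512.

512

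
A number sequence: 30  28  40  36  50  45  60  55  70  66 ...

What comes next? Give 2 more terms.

The terms cycle through 2 interleaved subsequences.
Track A = 30, 40, 50, 60, 70: adding 10 each time.
Track B = 28, 36, 45, 55, 66: the triangular numbers T_7, T_8, ….
Term 11 comes from track A (its 6th entry): 80.
Position 12 → track B, term 6 = 78.

80, 78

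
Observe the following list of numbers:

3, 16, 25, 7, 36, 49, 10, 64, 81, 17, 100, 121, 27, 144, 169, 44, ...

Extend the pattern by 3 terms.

The slot pattern repeats as ABB (period 3), so there are 2 interleaved tracks.
Subsequence A: 3, 7, 10, 17, 27, 44. A Fibonacci-like recurrence a_n = a_{n-1} + a_{n-2}.
Subsequence B: 16, 25, 36, 49, 64, 81, 100, 121, 144, 169. Perfect squares starting at 4².
Term 17 comes from subsequence B (its 11th entry): 196.
The 18th slot belongs to subsequence B; its 12th term is 225.
The 19th slot belongs to subsequence A; its 7th term is 71.

196, 225, 71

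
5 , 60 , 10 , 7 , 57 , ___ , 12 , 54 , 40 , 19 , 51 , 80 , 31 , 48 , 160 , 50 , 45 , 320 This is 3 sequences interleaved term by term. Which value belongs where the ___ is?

Taking every 3rd term gives 3 separate tracks.
Stream A is 5, 7, 12, 19, 31, 50, which is Fibonacci-style (each term is the sum of the two before it).
Stream B is 60, 57, 54, 51, 48, 45, which is arithmetic, step −3.
Stream C is 10, ?, 40, 80, 160, 320, which is a geometric progression (common ratio 2).
Stream C's pattern makes the blank 20.

20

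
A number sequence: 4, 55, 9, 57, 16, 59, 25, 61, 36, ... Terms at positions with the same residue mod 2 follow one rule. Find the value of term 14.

67

Odd-indexed and even-indexed terms follow separate rules.
Track A: 4, 9, 16, 25, 36 (consecutive squares n² from n = 2).
Track B: 55, 57, 59, 61 (linear: a_n = 53 + 2·n).
Position 14 → track B, term 7 = 67.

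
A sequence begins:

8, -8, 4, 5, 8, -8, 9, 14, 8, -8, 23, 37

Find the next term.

The slot pattern repeats as AABB (period 4), so there are 2 interleaved tracks.
Stream A = 8, -8, 8, -8, 8, -8: oscillating between 8 and -8.
Stream B = 4, 5, 9, 14, 23, 37: Fibonacci-style (each term is the sum of the two before it).
The 13th slot belongs to stream A; its 7th term is 8.

8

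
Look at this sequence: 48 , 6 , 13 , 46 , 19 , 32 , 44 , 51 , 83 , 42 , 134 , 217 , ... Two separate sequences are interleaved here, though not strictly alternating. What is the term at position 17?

Positions follow the repeating pattern ABB; grouping by letter gives 2 tracks.
Subsequence A is 48, 46, 44, 42, which is linear: a_n = 50 − 2·n.
Subsequence B is 6, 13, 19, 32, 51, 83, 134, 217, which is each term equals the sum of the previous two.
The 17th slot belongs to subsequence B; its 11th term is 919.

919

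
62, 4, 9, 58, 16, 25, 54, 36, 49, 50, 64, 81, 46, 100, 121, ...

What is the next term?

Reading positions in blocks of 3 reveals the pattern ABB — 2 tracks woven together.
Track A: 62, 58, 54, 50, 46. Arithmetic, step −4.
Track B: 4, 9, 16, 25, 36, 49, 64, 81, 100, 121. The squares 2², 3², 4², ….
Position 16 → track A, term 6 = 42.

42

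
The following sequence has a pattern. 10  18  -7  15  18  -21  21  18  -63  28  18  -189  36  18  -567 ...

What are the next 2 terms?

Taking every 3rd term gives 3 separate tracks.
Track A: 10, 15, 21, 28, 36 (triangular numbers starting at T_4).
Track B: 18, 18, 18, 18, 18 (the constant sequence 18).
Track C: -7, -21, -63, -189, -567 (geometric, ×3 each step).
Position 16 → track A, term 6 = 45.
Term 17 comes from track B (its 6th entry): 18.

45, 18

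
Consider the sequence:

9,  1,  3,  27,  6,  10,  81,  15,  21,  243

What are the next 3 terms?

Reading positions in blocks of 3 reveals the pattern ABB — 2 tracks woven together.
Track A: 9, 27, 81, 243 — successive powers of 3.
Track B: 1, 3, 6, 10, 15, 21 — triangular numbers starting at T_1.
Position 11 falls in track B as its term 7, giving 28.
The 12th slot belongs to track B; its 8th term is 36.
The 13th slot belongs to track A; its 5th term is 729.

28, 36, 729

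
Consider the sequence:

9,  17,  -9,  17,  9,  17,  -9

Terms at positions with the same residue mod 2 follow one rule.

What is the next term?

17

Taking every 2nd term gives 2 separate tracks.
Track A: 9, -9, 9, -9 — oscillating between 9 and -9.
Track B: 17, 17, 17 — always 17.
Position 8 → track B, term 4 = 17.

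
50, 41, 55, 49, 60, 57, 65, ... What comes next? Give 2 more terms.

Odd-indexed and even-indexed terms follow separate rules.
Stream A: 50, 55, 60, 65 (adding 5 each time).
Stream B: 41, 49, 57 (arithmetic with common difference +8).
Term 8 comes from stream B (its 4th entry): 65.
Term 9 comes from stream A (its 5th entry): 70.

65, 70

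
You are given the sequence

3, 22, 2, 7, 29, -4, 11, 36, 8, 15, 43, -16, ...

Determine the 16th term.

Taking every 3rd term gives 3 separate tracks.
Track A is 3, 7, 11, 15, which is arithmetic, step +4.
Track B is 22, 29, 36, 43, which is arithmetic with common difference +7.
Track C is 2, -4, 8, -16, which is geometric, ×-2 each step.
Term 16 comes from track A (its 6th entry): 23.

23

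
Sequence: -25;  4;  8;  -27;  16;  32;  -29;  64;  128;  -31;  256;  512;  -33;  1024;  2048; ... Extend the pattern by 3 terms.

Positions follow the repeating pattern ABB; grouping by letter gives 2 tracks.
Track A: -25, -27, -29, -31, -33 — arithmetic, step −2.
Track B: 4, 8, 16, 32, 64, 128, 256, 512, 1024, 2048 — powers of 2.
Position 16 falls in track A as its term 6, giving -35.
Term 17 comes from track B (its 11th entry): 4096.
Position 18 → track B, term 12 = 8192.

-35, 4096, 8192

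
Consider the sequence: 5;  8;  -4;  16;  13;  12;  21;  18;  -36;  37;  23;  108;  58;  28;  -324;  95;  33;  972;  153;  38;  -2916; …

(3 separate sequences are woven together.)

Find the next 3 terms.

The terms cycle through 3 interleaved subsequences.
Stream A: 5, 16, 21, 37, 58, 95, 153 (each term equals the sum of the previous two).
Stream B: 8, 13, 18, 23, 28, 33, 38 (linear: a_n = 3 + 5·n).
Stream C: -4, 12, -36, 108, -324, 972, -2916 (geometric, ×-3 each step).
Term 22 comes from stream A (its 8th entry): 248.
Position 23 → stream B, term 8 = 43.
The 24th slot belongs to stream C; its 8th term is 8748.

248, 43, 8748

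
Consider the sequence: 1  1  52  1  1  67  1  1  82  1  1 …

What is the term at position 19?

Reading positions in blocks of 3 reveals the pattern AAB — 2 tracks woven together.
Subsequence A is 1, 1, 1, 1, 1, 1, 1, 1, which is the constant sequence 1.
Subsequence B is 52, 67, 82, which is arithmetic, step +15.
Position 19 → subsequence A, term 13 = 1.

1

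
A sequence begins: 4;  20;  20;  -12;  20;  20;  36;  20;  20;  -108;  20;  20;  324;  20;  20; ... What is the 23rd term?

Reading positions in blocks of 3 reveals the pattern ABB — 2 tracks woven together.
Track A: 4, -12, 36, -108, 324. Multiplying by -3 each time.
Track B: 20, 20, 20, 20, 20, 20, 20, 20, 20, 20. The constant sequence 20.
Position 23 falls in track B as its term 15, giving 20.

20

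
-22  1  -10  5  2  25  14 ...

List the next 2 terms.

125, 26

Split by position mod 2 into 2 tracks.
Track A is -22, -10, 2, 14, which is arithmetic with common difference +12.
Track B is 1, 5, 25, which is powers of 5.
Position 8 falls in track B as its term 4, giving 125.
Position 9 falls in track A as its term 5, giving 26.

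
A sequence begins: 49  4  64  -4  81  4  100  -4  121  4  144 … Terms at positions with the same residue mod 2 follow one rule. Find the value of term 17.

225

Odd-indexed and even-indexed terms follow separate rules.
Stream A: 49, 64, 81, 100, 121, 144 — consecutive squares n² from n = 7.
Stream B: 4, -4, 4, -4, 4 — alternating ±4.
Term 17 comes from stream A (its 9th entry): 225.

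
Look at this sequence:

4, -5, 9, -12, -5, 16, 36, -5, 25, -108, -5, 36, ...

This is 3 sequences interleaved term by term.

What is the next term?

324

The terms cycle through 3 interleaved subsequences.
Stream A is 4, -12, 36, -108, which is geometric with ratio -3.
Stream B is -5, -5, -5, -5, which is always -5.
Stream C is 9, 16, 25, 36, which is the squares 3², 4², 5², ….
The 13th slot belongs to stream A; its 5th term is 324.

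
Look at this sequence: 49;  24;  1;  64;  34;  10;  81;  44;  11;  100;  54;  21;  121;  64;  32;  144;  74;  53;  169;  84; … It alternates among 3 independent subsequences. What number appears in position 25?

Taking every 3rd term gives 3 separate tracks.
Stream A: 49, 64, 81, 100, 121, 144, 169 (perfect squares starting at 7²).
Stream B: 24, 34, 44, 54, 64, 74, 84 (adding 10 each time).
Stream C: 1, 10, 11, 21, 32, 53 (each term equals the sum of the previous two).
Position 25 → stream A, term 9 = 225.

225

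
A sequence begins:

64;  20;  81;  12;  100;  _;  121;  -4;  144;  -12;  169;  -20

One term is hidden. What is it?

4

Taking every 2nd term gives 2 separate tracks.
Stream A: 64, 81, 100, 121, 144, 169 (consecutive squares n² from n = 8).
Stream B: 20, 12, ?, -4, -12, -20 (subtracting 8 each time).
So the missing entry in stream B is 4.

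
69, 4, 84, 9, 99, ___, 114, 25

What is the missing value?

16

Positions 1, 3, 5, … form one subsequence and positions 2, 4, 6, … form another.
Track A is 69, 84, 99, 114, which is adding 15 each time.
Track B is 4, 9, ?, 25, which is consecutive squares n² from n = 2.
Track B's pattern makes the blank 16.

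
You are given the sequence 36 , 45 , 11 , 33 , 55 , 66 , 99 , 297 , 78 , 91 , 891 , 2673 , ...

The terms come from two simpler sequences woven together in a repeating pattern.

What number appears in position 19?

Positions follow the repeating pattern AABB; grouping by letter gives 2 tracks.
Track A: 36, 45, 55, 66, 78, 91 — triangular numbers n(n+1)/2 for n = 8, 9, ….
Track B: 11, 33, 99, 297, 891, 2673 — geometric, ×3 each step.
Position 19 falls in track B as its term 9, giving 72171.

72171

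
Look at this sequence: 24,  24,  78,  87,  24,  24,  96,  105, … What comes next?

24

Reading positions in blocks of 4 reveals the pattern AABB — 2 tracks woven together.
Track A is 24, 24, 24, 24, which is always 24.
Track B is 78, 87, 96, 105, which is adding 9 each time.
Position 9 → track A, term 5 = 24.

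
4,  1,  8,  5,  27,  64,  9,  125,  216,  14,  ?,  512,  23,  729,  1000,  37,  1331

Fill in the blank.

Reading positions in blocks of 3 reveals the pattern ABB — 2 tracks woven together.
Track A: 4, 5, 9, 14, 23, 37. Each term equals the sum of the previous two.
Track B: 1, 8, 27, 64, 125, 216, ?, 512, 729, 1000, 1331. Perfect cubes starting at 1³.
So the missing entry in track B is 343.

343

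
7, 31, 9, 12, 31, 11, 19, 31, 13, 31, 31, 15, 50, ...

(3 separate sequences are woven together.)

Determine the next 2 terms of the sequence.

31, 17

Split by position mod 3: positions 1, 4, 7, … form one track, and each other residue class forms its own.
Track A: 7, 12, 19, 31, 50 (Fibonacci-style (each term is the sum of the two before it)).
Track B: 31, 31, 31, 31 (the constant sequence 31).
Track C: 9, 11, 13, 15 (adding 2 each time).
Term 14 comes from track B (its 5th entry): 31.
Position 15 → track C, term 5 = 17.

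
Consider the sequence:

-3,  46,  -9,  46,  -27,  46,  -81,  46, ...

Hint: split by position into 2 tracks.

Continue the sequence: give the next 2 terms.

-243, 46

Positions 1, 3, 5, … form one subsequence and positions 2, 4, 6, … form another.
Stream A: -3, -9, -27, -81. Multiplying by 3 each time.
Stream B: 46, 46, 46, 46. Always 46.
Term 9 comes from stream A (its 5th entry): -243.
The 10th slot belongs to stream B; its 5th term is 46.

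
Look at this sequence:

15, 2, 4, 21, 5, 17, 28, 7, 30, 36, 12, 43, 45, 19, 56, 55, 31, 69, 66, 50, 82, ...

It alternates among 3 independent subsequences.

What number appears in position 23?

81

The terms cycle through 3 interleaved subsequences.
Stream A: 15, 21, 28, 36, 45, 55, 66 — the triangular numbers T_5, T_6, ….
Stream B: 2, 5, 7, 12, 19, 31, 50 — each term equals the sum of the previous two.
Stream C: 4, 17, 30, 43, 56, 69, 82 — linear: a_n = -9 + 13·n.
The 23rd slot belongs to stream B; its 8th term is 81.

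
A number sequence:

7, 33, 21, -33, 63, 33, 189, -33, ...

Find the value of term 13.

Taking every 2nd term gives 2 separate tracks.
Track A = 7, 21, 63, 189: multiplying by 3 each time.
Track B = 33, -33, 33, -33: alternating ±33.
The 13th slot belongs to track A; its 7th term is 5103.

5103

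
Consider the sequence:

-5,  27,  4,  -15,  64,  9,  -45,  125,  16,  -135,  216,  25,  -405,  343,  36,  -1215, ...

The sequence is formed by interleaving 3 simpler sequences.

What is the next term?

The terms cycle through 3 interleaved subsequences.
Track A: -5, -15, -45, -135, -405, -1215. Multiplying by 3 each time.
Track B: 27, 64, 125, 216, 343. The cubes 3³, 4³, 5³, ….
Track C: 4, 9, 16, 25, 36. Consecutive squares n² from n = 2.
Term 17 comes from track B (its 6th entry): 512.

512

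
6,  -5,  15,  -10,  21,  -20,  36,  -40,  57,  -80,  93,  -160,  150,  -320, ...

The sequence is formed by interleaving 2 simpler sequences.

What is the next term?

243

The terms cycle through 2 interleaved subsequences.
Track A: 6, 15, 21, 36, 57, 93, 150 — Fibonacci-style (each term is the sum of the two before it).
Track B: -5, -10, -20, -40, -80, -160, -320 — multiplying by 2 each time.
Term 15 comes from track A (its 8th entry): 243.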